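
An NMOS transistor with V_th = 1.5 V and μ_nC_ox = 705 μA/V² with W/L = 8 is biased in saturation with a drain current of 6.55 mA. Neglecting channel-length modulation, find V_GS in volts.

V_GS = 3.02 V

k_n = μ_nC_ox · (W/L) = 5.64 mA/V².
In saturation I_D = ½ k_n (V_GS − V_th)², so V_GS − V_th = √(2 I_D / k_n) = √(2 × 6.55 / 5.64) = 1.52 V.
V_GS = 1.5 + 1.52 = 3.02 V.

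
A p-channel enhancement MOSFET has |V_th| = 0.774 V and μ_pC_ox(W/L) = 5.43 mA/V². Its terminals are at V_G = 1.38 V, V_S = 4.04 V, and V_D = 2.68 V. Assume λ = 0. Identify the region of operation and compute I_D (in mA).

V_SG = V_S − V_G = 4.04 − 1.38 = 2.66 V; V_SD = V_S − V_D = 4.04 − 2.68 = 1.36 V.
V_ov = V_SG − |V_th| = 2.66 − 0.774 = 1.89 V.
Since V_SD = 1.36 V < V_ov = 1.89 V, the device is in the triode region.
I_D = k_p [V_ov · V_SD − ½ V_SD²] = 5.43 × [1.89 × 1.36 − 0.5 × 1.36²] = 8.91 mA.

Triode; I_D = 8.91 mA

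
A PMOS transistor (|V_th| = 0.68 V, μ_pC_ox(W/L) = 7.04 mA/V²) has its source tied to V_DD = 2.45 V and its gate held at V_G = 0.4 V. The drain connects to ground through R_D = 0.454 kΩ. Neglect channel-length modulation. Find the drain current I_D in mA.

V_SG = V_DD − V_G = 2.45 − 0.4 = 2.05 V, so V_ov = 2.05 − 0.68 = 1.37 V.
Assume saturation: I_D = ½ k_p V_ov² = 0.5 × 7.04 × 1.37² = 6.61 mA, giving V_SD = V_DD − I_D R_D = 2.45 − 6.61 × 0.454 = -0.549 V.
But -0.549 V < V_ov = 1.37 V, so the device is actually in triode.
In triode I_D = k_p[V_ov V_SD − ½ V_SD²] and I_D = (V_DD − V_SD)/R_D. Equating: 1.6 V_SD² − 5.379 V_SD + 2.45 = 0, giving V_SD = 0.543 V (the root below V_ov).
I_D = (2.45 − 0.543) / 0.454 = 4.2 mA.

I_D = 4.20 mA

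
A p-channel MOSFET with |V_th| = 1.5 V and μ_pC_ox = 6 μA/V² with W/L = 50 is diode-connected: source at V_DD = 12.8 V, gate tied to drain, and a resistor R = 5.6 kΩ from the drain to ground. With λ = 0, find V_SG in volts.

V_SG = 4.62 V

With gate tied to drain, V_SG = V_SD ≥ V_SG − |V_th|, so the device is in saturation.
k_p = μ_pC_ox · (W/L) = 0.3 mA/V².
KCL at the drain: ½ k_p (V_SG − |V_th|)² = (V_DD − V_SG)/R.
Let x = V_SG − 1.5. Then 0.84 x² + x − 11.3 = 0, giving x = 3.12 V (positive root), so V_SG = 4.62 V.
I_D = (V_DD − V_SG)/R = (12.8 − 4.62) / 5.6 = 1.46 mA.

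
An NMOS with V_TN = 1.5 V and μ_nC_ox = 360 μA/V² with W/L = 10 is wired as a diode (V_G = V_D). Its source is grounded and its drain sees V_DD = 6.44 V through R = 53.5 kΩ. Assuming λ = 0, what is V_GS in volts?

With gate tied to drain, V_GS = V_DS ≥ V_GS − V_TN, so the device is in saturation.
k_n = μ_nC_ox · (W/L) = 3.6 mA/V².
KCL at the drain: ½ k_n (V_GS − V_TN)² = (V_DD − V_GS)/R.
Let x = V_GS − 1.5. Then 96.3 x² + x − 4.94 = 0, giving x = 0.221 V (positive root), so V_GS = 1.72 V.
I_D = (V_DD − V_GS)/R = (6.44 − 1.72) / 53.5 = 0.0882 mA.

V_GS = 1.72 V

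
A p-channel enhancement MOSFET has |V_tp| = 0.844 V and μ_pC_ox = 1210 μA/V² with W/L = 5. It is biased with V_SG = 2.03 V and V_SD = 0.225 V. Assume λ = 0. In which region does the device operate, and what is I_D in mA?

k_p = μ_pC_ox · (W/L) = 6.05 mA/V².
V_ov = V_SG − |V_tp| = 2.03 − 0.844 = 1.19 V.
Since V_SD = 0.225 V < V_ov = 1.19 V, the device is in the triode region.
I_D = k_p [V_ov · V_SD − ½ V_SD²] = 6.05 × [1.19 × 0.225 − 0.5 × 0.225²] = 1.46 mA.

Triode; I_D = 1.46 mA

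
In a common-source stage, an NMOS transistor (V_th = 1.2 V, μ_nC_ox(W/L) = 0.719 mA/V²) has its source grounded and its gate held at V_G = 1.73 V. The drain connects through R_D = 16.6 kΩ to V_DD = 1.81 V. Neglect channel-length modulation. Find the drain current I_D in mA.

I_D = 0.0884 mA

V_GS = V_G = 1.73 V, so V_ov = 1.73 − 1.2 = 0.53 V.
Assume saturation: I_D = ½ k_n V_ov² = 0.5 × 0.719 × 0.53² = 0.101 mA, giving V_DS = V_DD − I_D R_D = 1.81 − 0.101 × 16.6 = 0.134 V.
But 0.134 V < V_ov = 0.53 V, so the device is actually in triode.
In triode I_D = k_n[V_ov V_DS − ½ V_DS²] and I_D = (V_DD − V_DS)/R_D. Equating: 5.97 V_DS² − 7.326 V_DS + 1.81 = 0, giving V_DS = 0.343 V (the root below V_ov).
I_D = (1.81 − 0.343) / 16.6 = 0.0884 mA.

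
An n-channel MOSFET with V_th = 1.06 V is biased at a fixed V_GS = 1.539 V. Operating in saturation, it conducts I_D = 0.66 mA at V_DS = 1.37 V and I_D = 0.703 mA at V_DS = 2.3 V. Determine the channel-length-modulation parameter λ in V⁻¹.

λ = 0.0775 V⁻¹

With V_GS fixed, I_D ∝ (1 + λ V_DS) in saturation, so I_D2/I_D1 = (1 + λ V_DS2)/(1 + λ V_DS1).
0.703/0.66 = 1.065 = (1 + 2.3 λ)/(1 + 1.37 λ).
Solving: λ (I_D1 V_DS2 − I_D2 V_DS1) = I_D2 − I_D1, so λ = (0.703 − 0.66) / (0.66 × 2.3 − 0.703 × 1.37) = 0.043 / 0.555 = 0.0775 V⁻¹.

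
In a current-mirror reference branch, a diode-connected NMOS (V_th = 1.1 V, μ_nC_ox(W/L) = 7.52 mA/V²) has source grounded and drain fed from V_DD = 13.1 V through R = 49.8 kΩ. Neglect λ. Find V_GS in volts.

With gate tied to drain, V_GS = V_DS ≥ V_GS − V_th, so the device is in saturation.
KCL at the drain: ½ k_n (V_GS − V_th)² = (V_DD − V_GS)/R.
Let x = V_GS − 1.1. Then 187 x² + x − 12 = 0, giving x = 0.25 V (positive root), so V_GS = 1.35 V.
I_D = (V_DD − V_GS)/R = (13.1 − 1.35) / 49.8 = 0.236 mA.

V_GS = 1.35 V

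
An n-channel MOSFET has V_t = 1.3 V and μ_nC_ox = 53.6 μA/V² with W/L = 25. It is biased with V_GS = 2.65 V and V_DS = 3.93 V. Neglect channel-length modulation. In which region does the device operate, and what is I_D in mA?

k_n = μ_nC_ox · (W/L) = 1.34 mA/V².
V_ov = V_GS − V_t = 2.65 − 1.3 = 1.35 V.
Since V_DS = 3.93 V ≥ V_ov = 1.35 V, the device is in saturation.
I_D = ½ k_n V_ov² = 0.5 × 1.34 × 1.35² = 1.22 mA.

Saturation; I_D = 1.22 mA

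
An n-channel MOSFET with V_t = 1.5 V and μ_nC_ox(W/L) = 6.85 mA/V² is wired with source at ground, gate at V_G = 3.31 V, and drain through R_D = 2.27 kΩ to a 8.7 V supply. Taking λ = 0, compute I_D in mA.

V_GS = V_G = 3.31 V, so V_ov = 3.31 − 1.5 = 1.81 V.
Assume saturation: I_D = ½ k_n V_ov² = 0.5 × 6.85 × 1.81² = 11.2 mA, giving V_DS = V_DD − I_D R_D = 8.7 − 11.2 × 2.27 = -16.8 V.
But -16.8 V < V_ov = 1.81 V, so the device is actually in triode.
In triode I_D = k_n[V_ov V_DS − ½ V_DS²] and I_D = (V_DD − V_DS)/R_D. Equating: 7.77 V_DS² − 29.14 V_DS + 8.7 = 0, giving V_DS = 0.327 V (the root below V_ov).
I_D = (8.7 − 0.327) / 2.27 = 3.69 mA.

I_D = 3.69 mA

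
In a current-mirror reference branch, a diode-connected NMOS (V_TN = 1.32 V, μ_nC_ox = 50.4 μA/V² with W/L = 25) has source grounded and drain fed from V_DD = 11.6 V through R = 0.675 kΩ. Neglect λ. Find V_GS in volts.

With gate tied to drain, V_GS = V_DS ≥ V_GS − V_TN, so the device is in saturation.
k_n = μ_nC_ox · (W/L) = 1.26 mA/V².
KCL at the drain: ½ k_n (V_GS − V_TN)² = (V_DD − V_GS)/R.
Let x = V_GS − 1.32. Then 0.425 x² + x − 10.28 = 0, giving x = 3.88 V (positive root), so V_GS = 5.2 V.
I_D = (V_DD − V_GS)/R = (11.6 − 5.2) / 0.675 = 9.48 mA.

V_GS = 5.20 V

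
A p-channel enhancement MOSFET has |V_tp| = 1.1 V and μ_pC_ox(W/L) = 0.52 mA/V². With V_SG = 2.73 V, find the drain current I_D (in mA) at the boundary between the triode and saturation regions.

I_D = 0.691 mA

At the boundary V_SD = V_ov = V_SG − |V_tp| = 2.73 − 1.1 = 1.63 V.
I_D = ½ k_p V_ov² = 0.5 × 0.52 × 1.63² = 0.691 mA.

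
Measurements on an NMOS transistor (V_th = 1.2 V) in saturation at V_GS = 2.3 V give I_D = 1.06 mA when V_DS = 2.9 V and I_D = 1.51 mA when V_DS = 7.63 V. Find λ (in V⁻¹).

λ = 0.121 V⁻¹

With V_GS fixed, I_D ∝ (1 + λ V_DS) in saturation, so I_D2/I_D1 = (1 + λ V_DS2)/(1 + λ V_DS1).
1.51/1.06 = 1.425 = (1 + 7.63 λ)/(1 + 2.9 λ).
Solving: λ (I_D1 V_DS2 − I_D2 V_DS1) = I_D2 − I_D1, so λ = (1.51 − 1.06) / (1.06 × 7.63 − 1.51 × 2.9) = 0.45 / 3.71 = 0.121 V⁻¹.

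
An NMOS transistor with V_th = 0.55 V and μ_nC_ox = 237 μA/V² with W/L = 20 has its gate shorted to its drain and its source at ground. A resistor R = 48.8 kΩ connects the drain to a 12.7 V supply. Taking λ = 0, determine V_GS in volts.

V_GS = 0.870 V

With gate tied to drain, V_GS = V_DS ≥ V_GS − V_th, so the device is in saturation.
k_n = μ_nC_ox · (W/L) = 4.74 mA/V².
KCL at the drain: ½ k_n (V_GS − V_th)² = (V_DD − V_GS)/R.
Let x = V_GS − 0.55. Then 116 x² + x − 12.15 = 0, giving x = 0.32 V (positive root), so V_GS = 0.87 V.
I_D = (V_DD − V_GS)/R = (12.7 − 0.87) / 48.8 = 0.242 mA.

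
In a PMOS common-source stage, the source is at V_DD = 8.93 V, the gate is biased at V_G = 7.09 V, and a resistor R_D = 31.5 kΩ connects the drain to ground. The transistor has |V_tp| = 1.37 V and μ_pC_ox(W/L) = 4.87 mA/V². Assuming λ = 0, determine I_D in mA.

V_SG = V_DD − V_G = 8.93 − 7.09 = 1.84 V, so V_ov = 1.84 − 1.37 = 0.47 V.
Assume saturation: I_D = ½ k_p V_ov² = 0.5 × 4.87 × 0.47² = 0.538 mA, giving V_SD = V_DD − I_D R_D = 8.93 − 0.538 × 31.5 = -8.01 V.
But -8.01 V < V_ov = 0.47 V, so the device is actually in triode.
In triode I_D = k_p[V_ov V_SD − ½ V_SD²] and I_D = (V_DD − V_SD)/R_D. Equating: 76.7 V_SD² − 73.1 V_SD + 8.93 = 0, giving V_SD = 0.144 V (the root below V_ov).
I_D = (8.93 − 0.144) / 31.5 = 0.279 mA.

I_D = 0.279 mA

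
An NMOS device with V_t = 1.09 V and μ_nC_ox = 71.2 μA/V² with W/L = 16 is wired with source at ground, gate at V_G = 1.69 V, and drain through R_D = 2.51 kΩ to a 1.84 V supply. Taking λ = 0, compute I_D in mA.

V_GS = V_G = 1.69 V, so V_ov = 1.69 − 1.09 = 0.6 V.
k_n = μ_nC_ox · (W/L) = 1.139 mA/V².
Assume saturation: I_D = ½ k_n V_ov² = 0.5 × 1.139 × 0.6² = 0.205 mA, giving V_DS = V_DD − I_D R_D = 1.84 − 0.205 × 2.51 = 1.33 V.
V_DS = 1.33 V ≥ V_ov = 0.6 V, confirming saturation.

I_D = 0.205 mA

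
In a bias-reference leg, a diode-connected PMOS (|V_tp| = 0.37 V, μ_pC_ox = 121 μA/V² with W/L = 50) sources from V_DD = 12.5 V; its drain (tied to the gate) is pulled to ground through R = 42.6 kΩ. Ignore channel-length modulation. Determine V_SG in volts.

With gate tied to drain, V_SG = V_SD ≥ V_SG − |V_tp|, so the device is in saturation.
k_p = μ_pC_ox · (W/L) = 6.05 mA/V².
KCL at the drain: ½ k_p (V_SG − |V_tp|)² = (V_DD − V_SG)/R.
Let x = V_SG − 0.37. Then 129 x² + x − 12.13 = 0, giving x = 0.303 V (positive root), so V_SG = 0.673 V.
I_D = (V_DD − V_SG)/R = (12.5 − 0.673) / 42.6 = 0.278 mA.

V_SG = 0.673 V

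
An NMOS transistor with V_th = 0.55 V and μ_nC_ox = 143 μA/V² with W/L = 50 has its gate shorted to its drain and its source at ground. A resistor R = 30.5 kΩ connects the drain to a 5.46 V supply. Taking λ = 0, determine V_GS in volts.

V_GS = 0.758 V

With gate tied to drain, V_GS = V_DS ≥ V_GS − V_th, so the device is in saturation.
k_n = μ_nC_ox · (W/L) = 7.15 mA/V².
KCL at the drain: ½ k_n (V_GS − V_th)² = (V_DD − V_GS)/R.
Let x = V_GS − 0.55. Then 109 x² + x − 4.91 = 0, giving x = 0.208 V (positive root), so V_GS = 0.758 V.
I_D = (V_DD − V_GS)/R = (5.46 − 0.758) / 30.5 = 0.154 mA.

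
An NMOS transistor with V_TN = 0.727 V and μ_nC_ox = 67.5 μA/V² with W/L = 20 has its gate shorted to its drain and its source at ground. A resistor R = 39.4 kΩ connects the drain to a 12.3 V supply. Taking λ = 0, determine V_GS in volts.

V_GS = 1.37 V

With gate tied to drain, V_GS = V_DS ≥ V_GS − V_TN, so the device is in saturation.
k_n = μ_nC_ox · (W/L) = 1.35 mA/V².
KCL at the drain: ½ k_n (V_GS − V_TN)² = (V_DD − V_GS)/R.
Let x = V_GS − 0.727. Then 26.6 x² + x − 11.57 = 0, giving x = 0.641 V (positive root), so V_GS = 1.37 V.
I_D = (V_DD − V_GS)/R = (12.3 − 1.37) / 39.4 = 0.277 mA.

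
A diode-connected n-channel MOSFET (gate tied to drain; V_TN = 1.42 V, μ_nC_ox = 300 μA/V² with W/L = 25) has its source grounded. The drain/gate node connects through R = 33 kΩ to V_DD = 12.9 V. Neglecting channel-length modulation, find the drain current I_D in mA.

I_D = 0.339 mA

With gate tied to drain, V_GS = V_DS ≥ V_GS − V_TN, so the device is in saturation.
k_n = μ_nC_ox · (W/L) = 7.5 mA/V².
KCL at the drain: ½ k_n (V_GS − V_TN)² = (V_DD − V_GS)/R.
Let x = V_GS − 1.42. Then 124 x² + x − 11.48 = 0, giving x = 0.301 V (positive root), so V_GS = 1.72 V.
I_D = (V_DD − V_GS)/R = (12.9 − 1.72) / 33 = 0.339 mA.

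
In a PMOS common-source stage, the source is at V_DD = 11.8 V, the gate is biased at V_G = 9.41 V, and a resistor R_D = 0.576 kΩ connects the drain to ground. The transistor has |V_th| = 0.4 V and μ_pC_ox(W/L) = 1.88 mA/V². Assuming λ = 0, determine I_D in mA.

V_SG = V_DD − V_G = 11.8 − 9.41 = 2.39 V, so V_ov = 2.39 − 0.4 = 1.99 V.
Assume saturation: I_D = ½ k_p V_ov² = 0.5 × 1.88 × 1.99² = 3.72 mA, giving V_SD = V_DD − I_D R_D = 11.8 − 3.72 × 0.576 = 9.66 V.
V_SD = 9.66 V ≥ V_ov = 1.99 V, confirming saturation.

I_D = 3.72 mA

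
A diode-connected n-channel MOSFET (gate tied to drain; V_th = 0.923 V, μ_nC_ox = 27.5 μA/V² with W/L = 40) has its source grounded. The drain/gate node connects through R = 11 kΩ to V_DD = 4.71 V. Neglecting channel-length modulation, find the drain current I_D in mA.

I_D = 0.279 mA

With gate tied to drain, V_GS = V_DS ≥ V_GS − V_th, so the device is in saturation.
k_n = μ_nC_ox · (W/L) = 1.1 mA/V².
KCL at the drain: ½ k_n (V_GS − V_th)² = (V_DD − V_GS)/R.
Let x = V_GS − 0.923. Then 6.05 x² + x − 3.787 = 0, giving x = 0.713 V (positive root), so V_GS = 1.64 V.
I_D = (V_DD − V_GS)/R = (4.71 − 1.64) / 11 = 0.279 mA.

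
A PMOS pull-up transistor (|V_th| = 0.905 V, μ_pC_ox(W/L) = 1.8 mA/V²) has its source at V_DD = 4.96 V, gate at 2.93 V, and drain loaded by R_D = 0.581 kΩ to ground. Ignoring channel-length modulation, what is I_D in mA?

I_D = 1.14 mA

V_SG = V_DD − V_G = 4.96 − 2.93 = 2.03 V, so V_ov = 2.03 − 0.905 = 1.12 V.
Assume saturation: I_D = ½ k_p V_ov² = 0.5 × 1.8 × 1.12² = 1.14 mA, giving V_SD = V_DD − I_D R_D = 4.96 − 1.14 × 0.581 = 4.3 V.
V_SD = 4.3 V ≥ V_ov = 1.12 V, confirming saturation.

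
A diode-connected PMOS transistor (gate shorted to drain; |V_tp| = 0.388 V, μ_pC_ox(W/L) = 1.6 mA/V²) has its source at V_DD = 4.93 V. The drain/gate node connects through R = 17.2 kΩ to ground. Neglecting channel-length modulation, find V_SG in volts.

With gate tied to drain, V_SG = V_SD ≥ V_SG − |V_tp|, so the device is in saturation.
KCL at the drain: ½ k_p (V_SG − |V_tp|)² = (V_DD − V_SG)/R.
Let x = V_SG − 0.388. Then 13.8 x² + x − 4.542 = 0, giving x = 0.539 V (positive root), so V_SG = 0.927 V.
I_D = (V_DD − V_SG)/R = (4.93 − 0.927) / 17.2 = 0.233 mA.

V_SG = 0.927 V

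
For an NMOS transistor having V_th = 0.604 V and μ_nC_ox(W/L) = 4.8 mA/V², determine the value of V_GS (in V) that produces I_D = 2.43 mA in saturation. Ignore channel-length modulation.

In saturation I_D = ½ k_n (V_GS − V_th)², so V_GS − V_th = √(2 I_D / k_n) = √(2 × 2.43 / 4.8) = 1.01 V.
V_GS = 0.604 + 1.01 = 1.61 V.

V_GS = 1.61 V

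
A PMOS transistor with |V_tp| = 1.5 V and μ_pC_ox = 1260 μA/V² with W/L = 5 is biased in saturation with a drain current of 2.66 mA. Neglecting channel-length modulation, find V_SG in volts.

k_p = μ_pC_ox · (W/L) = 6.3 mA/V².
In saturation I_D = ½ k_p (V_SG − |V_tp|)², so V_SG − |V_tp| = √(2 I_D / k_p) = √(2 × 2.66 / 6.3) = 0.919 V.
V_SG = 1.5 + 0.919 = 2.42 V.

V_SG = 2.42 V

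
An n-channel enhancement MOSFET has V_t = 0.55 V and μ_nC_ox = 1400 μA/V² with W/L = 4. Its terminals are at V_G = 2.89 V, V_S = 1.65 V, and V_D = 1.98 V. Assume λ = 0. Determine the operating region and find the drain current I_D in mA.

V_GS = V_G − V_S = 2.89 − 1.65 = 1.24 V; V_DS = V_D − V_S = 1.98 − 1.65 = 0.33 V.
k_n = μ_nC_ox · (W/L) = 5.6 mA/V².
V_ov = V_GS − V_t = 1.24 − 0.55 = 0.69 V.
Since V_DS = 0.33 V < V_ov = 0.69 V, the device is in the triode region.
I_D = k_n [V_ov · V_DS − ½ V_DS²] = 5.6 × [0.69 × 0.33 − 0.5 × 0.33²] = 0.97 mA.

Triode; I_D = 0.970 mA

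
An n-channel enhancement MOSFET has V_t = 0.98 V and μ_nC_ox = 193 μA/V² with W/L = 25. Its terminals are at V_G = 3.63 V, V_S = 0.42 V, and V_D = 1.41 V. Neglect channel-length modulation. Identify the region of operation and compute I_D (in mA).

V_GS = V_G − V_S = 3.63 − 0.42 = 3.21 V; V_DS = V_D − V_S = 1.41 − 0.42 = 0.99 V.
k_n = μ_nC_ox · (W/L) = 4.825 mA/V².
V_ov = V_GS − V_t = 3.21 − 0.98 = 2.23 V.
Since V_DS = 0.99 V < V_ov = 2.23 V, the device is in the triode region.
I_D = k_n [V_ov · V_DS − ½ V_DS²] = 4.825 × [2.23 × 0.99 − 0.5 × 0.99²] = 8.29 mA.

Triode; I_D = 8.29 mA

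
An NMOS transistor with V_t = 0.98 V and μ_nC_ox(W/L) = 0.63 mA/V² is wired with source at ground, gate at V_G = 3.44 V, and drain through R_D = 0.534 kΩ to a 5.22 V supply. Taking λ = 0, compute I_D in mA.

I_D = 1.91 mA

V_GS = V_G = 3.44 V, so V_ov = 3.44 − 0.98 = 2.46 V.
Assume saturation: I_D = ½ k_n V_ov² = 0.5 × 0.63 × 2.46² = 1.91 mA, giving V_DS = V_DD − I_D R_D = 5.22 − 1.91 × 0.534 = 4.2 V.
V_DS = 4.2 V ≥ V_ov = 2.46 V, confirming saturation.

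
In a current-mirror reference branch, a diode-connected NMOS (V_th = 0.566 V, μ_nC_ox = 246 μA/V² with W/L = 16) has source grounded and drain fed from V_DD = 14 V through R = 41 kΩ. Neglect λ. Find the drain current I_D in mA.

With gate tied to drain, V_GS = V_DS ≥ V_GS − V_th, so the device is in saturation.
k_n = μ_nC_ox · (W/L) = 3.936 mA/V².
KCL at the drain: ½ k_n (V_GS − V_th)² = (V_DD − V_GS)/R.
Let x = V_GS − 0.566. Then 80.7 x² + x − 13.43 = 0, giving x = 0.402 V (positive root), so V_GS = 0.968 V.
I_D = (V_DD − V_GS)/R = (14 − 0.968) / 41 = 0.318 mA.

I_D = 0.318 mA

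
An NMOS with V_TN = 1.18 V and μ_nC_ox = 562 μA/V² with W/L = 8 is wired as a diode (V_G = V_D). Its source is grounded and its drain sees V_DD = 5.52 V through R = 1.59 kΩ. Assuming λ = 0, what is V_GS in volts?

With gate tied to drain, V_GS = V_DS ≥ V_GS − V_TN, so the device is in saturation.
k_n = μ_nC_ox · (W/L) = 4.496 mA/V².
KCL at the drain: ½ k_n (V_GS − V_TN)² = (V_DD − V_GS)/R.
Let x = V_GS − 1.18. Then 3.57 x² + x − 4.34 = 0, giving x = 0.971 V (positive root), so V_GS = 2.15 V.
I_D = (V_DD − V_GS)/R = (5.52 − 2.15) / 1.59 = 2.12 mA.

V_GS = 2.15 V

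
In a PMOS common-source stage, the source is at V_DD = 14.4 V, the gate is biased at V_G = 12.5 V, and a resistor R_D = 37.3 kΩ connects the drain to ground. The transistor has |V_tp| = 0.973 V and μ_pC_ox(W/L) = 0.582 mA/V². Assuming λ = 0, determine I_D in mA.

I_D = 0.250 mA

V_SG = V_DD − V_G = 14.4 − 12.5 = 1.9 V, so V_ov = 1.9 − 0.973 = 0.927 V.
Assume saturation: I_D = ½ k_p V_ov² = 0.5 × 0.582 × 0.927² = 0.25 mA, giving V_SD = V_DD − I_D R_D = 14.4 − 0.25 × 37.3 = 5.07 V.
V_SD = 5.07 V ≥ V_ov = 0.927 V, confirming saturation.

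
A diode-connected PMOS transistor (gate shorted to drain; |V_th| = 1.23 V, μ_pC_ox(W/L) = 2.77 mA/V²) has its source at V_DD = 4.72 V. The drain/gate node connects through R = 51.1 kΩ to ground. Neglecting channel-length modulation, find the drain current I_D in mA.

With gate tied to drain, V_SG = V_SD ≥ V_SG − |V_th|, so the device is in saturation.
KCL at the drain: ½ k_p (V_SG − |V_th|)² = (V_DD − V_SG)/R.
Let x = V_SG − 1.23. Then 70.8 x² + x − 3.49 = 0, giving x = 0.215 V (positive root), so V_SG = 1.45 V.
I_D = (V_DD − V_SG)/R = (4.72 − 1.45) / 51.1 = 0.0641 mA.

I_D = 0.0641 mA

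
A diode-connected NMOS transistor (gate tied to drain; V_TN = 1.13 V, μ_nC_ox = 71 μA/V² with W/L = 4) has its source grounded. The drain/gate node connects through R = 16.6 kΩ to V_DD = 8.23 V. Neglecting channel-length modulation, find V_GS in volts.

With gate tied to drain, V_GS = V_DS ≥ V_GS − V_TN, so the device is in saturation.
k_n = μ_nC_ox · (W/L) = 0.284 mA/V².
KCL at the drain: ½ k_n (V_GS − V_TN)² = (V_DD − V_GS)/R.
Let x = V_GS − 1.13. Then 2.36 x² + x − 7.1 = 0, giving x = 1.54 V (positive root), so V_GS = 2.67 V.
I_D = (V_DD − V_GS)/R = (8.23 − 2.67) / 16.6 = 0.335 mA.

V_GS = 2.67 V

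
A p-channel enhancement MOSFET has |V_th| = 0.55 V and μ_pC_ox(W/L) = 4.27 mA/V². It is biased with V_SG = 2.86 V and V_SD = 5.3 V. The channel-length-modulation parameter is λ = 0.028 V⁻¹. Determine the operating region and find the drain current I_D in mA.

V_ov = V_SG − |V_th| = 2.86 − 0.55 = 2.31 V.
Since V_SD = 5.3 V ≥ V_ov = 2.31 V, the device is in saturation.
I_D = ½ k_p V_ov² (1 + λ V_SD) = 0.5 × 4.27 × 2.31² × (1 + 0.028 × 5.3) = 13.1 mA.

Saturation; I_D = 13.1 mA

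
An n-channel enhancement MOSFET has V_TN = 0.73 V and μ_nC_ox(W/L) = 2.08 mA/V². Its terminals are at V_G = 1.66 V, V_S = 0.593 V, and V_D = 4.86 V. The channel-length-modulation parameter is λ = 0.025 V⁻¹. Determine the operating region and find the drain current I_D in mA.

Saturation; I_D = 0.131 mA

V_GS = V_G − V_S = 1.66 − 0.593 = 1.07 V; V_DS = V_D − V_S = 4.86 − 0.593 = 4.27 V.
V_ov = V_GS − V_TN = 1.07 − 0.73 = 0.337 V.
Since V_DS = 4.27 V ≥ V_ov = 0.337 V, the device is in saturation.
I_D = ½ k_n V_ov² (1 + λ V_DS) = 0.5 × 2.08 × 0.337² × (1 + 0.025 × 4.27) = 0.131 mA.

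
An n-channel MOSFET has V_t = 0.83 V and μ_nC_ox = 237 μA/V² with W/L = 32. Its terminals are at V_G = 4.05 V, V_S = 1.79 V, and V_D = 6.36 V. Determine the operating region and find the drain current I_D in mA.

Saturation; I_D = 7.75 mA

V_GS = V_G − V_S = 4.05 − 1.79 = 2.26 V; V_DS = V_D − V_S = 6.36 − 1.79 = 4.57 V.
k_n = μ_nC_ox · (W/L) = 7.584 mA/V².
V_ov = V_GS − V_t = 2.26 − 0.83 = 1.43 V.
Since V_DS = 4.57 V ≥ V_ov = 1.43 V, the device is in saturation.
I_D = ½ k_n V_ov² = 0.5 × 7.584 × 1.43² = 7.75 mA.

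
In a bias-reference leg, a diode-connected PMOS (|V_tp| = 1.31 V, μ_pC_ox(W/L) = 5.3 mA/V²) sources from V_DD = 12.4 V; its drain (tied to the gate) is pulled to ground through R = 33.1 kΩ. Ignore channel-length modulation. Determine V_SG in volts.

With gate tied to drain, V_SG = V_SD ≥ V_SG − |V_tp|, so the device is in saturation.
KCL at the drain: ½ k_p (V_SG − |V_tp|)² = (V_DD − V_SG)/R.
Let x = V_SG − 1.31. Then 87.7 x² + x − 11.09 = 0, giving x = 0.35 V (positive root), so V_SG = 1.66 V.
I_D = (V_DD − V_SG)/R = (12.4 − 1.66) / 33.1 = 0.324 mA.

V_SG = 1.66 V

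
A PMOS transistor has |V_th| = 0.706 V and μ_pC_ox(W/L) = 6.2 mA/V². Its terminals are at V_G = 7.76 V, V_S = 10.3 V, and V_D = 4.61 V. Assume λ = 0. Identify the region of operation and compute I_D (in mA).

Saturation; I_D = 10.4 mA

V_SG = V_S − V_G = 10.3 − 7.76 = 2.54 V; V_SD = V_S − V_D = 10.3 − 4.61 = 5.69 V.
V_ov = V_SG − |V_th| = 2.54 − 0.706 = 1.83 V.
Since V_SD = 5.69 V ≥ V_ov = 1.83 V, the device is in saturation.
I_D = ½ k_p V_ov² = 0.5 × 6.2 × 1.83² = 10.4 mA.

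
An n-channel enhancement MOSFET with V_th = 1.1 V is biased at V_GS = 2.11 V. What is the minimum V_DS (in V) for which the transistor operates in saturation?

The boundary between triode and saturation is V_DS = V_GS − V_th = V_ov.
V_ov = 2.11 − 1.1 = 1.01 V.

V_DS,sat = 1.01 V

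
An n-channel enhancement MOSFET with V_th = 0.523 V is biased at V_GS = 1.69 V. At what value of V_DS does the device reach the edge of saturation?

The boundary between triode and saturation is V_DS = V_GS − V_th = V_ov.
V_ov = 1.69 − 0.523 = 1.17 V.

V_DS,sat = 1.17 V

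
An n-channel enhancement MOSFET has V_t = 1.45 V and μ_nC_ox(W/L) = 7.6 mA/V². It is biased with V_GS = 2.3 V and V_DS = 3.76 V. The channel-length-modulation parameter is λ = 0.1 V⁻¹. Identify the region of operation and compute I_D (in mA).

Saturation; I_D = 3.78 mA

V_ov = V_GS − V_t = 2.3 − 1.45 = 0.85 V.
Since V_DS = 3.76 V ≥ V_ov = 0.85 V, the device is in saturation.
I_D = ½ k_n V_ov² (1 + λ V_DS) = 0.5 × 7.6 × 0.85² × (1 + 0.1 × 3.76) = 3.78 mA.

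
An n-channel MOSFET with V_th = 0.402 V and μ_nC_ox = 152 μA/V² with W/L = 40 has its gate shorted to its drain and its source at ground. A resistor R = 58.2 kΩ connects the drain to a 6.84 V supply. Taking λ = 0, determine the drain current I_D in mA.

I_D = 0.107 mA

With gate tied to drain, V_GS = V_DS ≥ V_GS − V_th, so the device is in saturation.
k_n = μ_nC_ox · (W/L) = 6.08 mA/V².
KCL at the drain: ½ k_n (V_GS − V_th)² = (V_DD − V_GS)/R.
Let x = V_GS − 0.402. Then 177 x² + x − 6.438 = 0, giving x = 0.188 V (positive root), so V_GS = 0.59 V.
I_D = (V_DD − V_GS)/R = (6.84 − 0.59) / 58.2 = 0.107 mA.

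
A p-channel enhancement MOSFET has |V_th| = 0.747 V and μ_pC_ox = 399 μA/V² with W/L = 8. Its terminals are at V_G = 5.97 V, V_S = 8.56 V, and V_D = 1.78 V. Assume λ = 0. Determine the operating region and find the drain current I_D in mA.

V_SG = V_S − V_G = 8.56 − 5.97 = 2.59 V; V_SD = V_S − V_D = 8.56 − 1.78 = 6.78 V.
k_p = μ_pC_ox · (W/L) = 3.192 mA/V².
V_ov = V_SG − |V_th| = 2.59 − 0.747 = 1.84 V.
Since V_SD = 6.78 V ≥ V_ov = 1.84 V, the device is in saturation.
I_D = ½ k_p V_ov² = 0.5 × 3.192 × 1.84² = 5.42 mA.

Saturation; I_D = 5.42 mA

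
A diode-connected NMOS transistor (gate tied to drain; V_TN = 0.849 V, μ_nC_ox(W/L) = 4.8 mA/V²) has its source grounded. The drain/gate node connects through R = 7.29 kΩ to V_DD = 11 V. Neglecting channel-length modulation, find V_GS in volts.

With gate tied to drain, V_GS = V_DS ≥ V_GS − V_TN, so the device is in saturation.
KCL at the drain: ½ k_n (V_GS − V_TN)² = (V_DD − V_GS)/R.
Let x = V_GS − 0.849. Then 17.5 x² + x − 10.15 = 0, giving x = 0.734 V (positive root), so V_GS = 1.58 V.
I_D = (V_DD − V_GS)/R = (11 − 1.58) / 7.29 = 1.29 mA.

V_GS = 1.58 V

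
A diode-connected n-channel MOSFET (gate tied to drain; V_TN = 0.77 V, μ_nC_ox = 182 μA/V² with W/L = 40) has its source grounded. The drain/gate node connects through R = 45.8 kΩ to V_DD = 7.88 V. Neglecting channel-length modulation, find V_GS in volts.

With gate tied to drain, V_GS = V_DS ≥ V_GS − V_TN, so the device is in saturation.
k_n = μ_nC_ox · (W/L) = 7.28 mA/V².
KCL at the drain: ½ k_n (V_GS − V_TN)² = (V_DD − V_GS)/R.
Let x = V_GS − 0.77. Then 167 x² + x − 7.11 = 0, giving x = 0.204 V (positive root), so V_GS = 0.974 V.
I_D = (V_DD − V_GS)/R = (7.88 − 0.974) / 45.8 = 0.151 mA.

V_GS = 0.974 V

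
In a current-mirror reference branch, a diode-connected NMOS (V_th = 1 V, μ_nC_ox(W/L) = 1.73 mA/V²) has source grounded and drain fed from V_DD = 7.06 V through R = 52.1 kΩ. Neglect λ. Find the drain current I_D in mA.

I_D = 0.109 mA

With gate tied to drain, V_GS = V_DS ≥ V_GS − V_th, so the device is in saturation.
KCL at the drain: ½ k_n (V_GS − V_th)² = (V_DD − V_GS)/R.
Let x = V_GS − 1. Then 45.1 x² + x − 6.06 = 0, giving x = 0.356 V (positive root), so V_GS = 1.36 V.
I_D = (V_DD − V_GS)/R = (7.06 − 1.36) / 52.1 = 0.109 mA.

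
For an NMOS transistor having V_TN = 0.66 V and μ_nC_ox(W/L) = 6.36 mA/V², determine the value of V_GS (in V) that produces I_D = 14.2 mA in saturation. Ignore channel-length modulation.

V_GS = 2.77 V

In saturation I_D = ½ k_n (V_GS − V_TN)², so V_GS − V_TN = √(2 I_D / k_n) = √(2 × 14.2 / 6.36) = 2.11 V.
V_GS = 0.66 + 2.11 = 2.77 V.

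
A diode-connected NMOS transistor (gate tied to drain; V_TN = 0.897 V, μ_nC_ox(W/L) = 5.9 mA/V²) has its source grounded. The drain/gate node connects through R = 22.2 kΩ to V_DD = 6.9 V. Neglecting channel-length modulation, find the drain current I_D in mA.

I_D = 0.257 mA

With gate tied to drain, V_GS = V_DS ≥ V_GS − V_TN, so the device is in saturation.
KCL at the drain: ½ k_n (V_GS − V_TN)² = (V_DD − V_GS)/R.
Let x = V_GS − 0.897. Then 65.5 x² + x − 6.003 = 0, giving x = 0.295 V (positive root), so V_GS = 1.19 V.
I_D = (V_DD − V_GS)/R = (6.9 − 1.19) / 22.2 = 0.257 mA.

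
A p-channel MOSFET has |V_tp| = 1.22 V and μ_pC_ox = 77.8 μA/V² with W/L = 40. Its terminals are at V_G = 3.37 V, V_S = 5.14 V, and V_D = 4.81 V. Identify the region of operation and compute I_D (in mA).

Triode; I_D = 0.395 mA

V_SG = V_S − V_G = 5.14 − 3.37 = 1.77 V; V_SD = V_S − V_D = 5.14 − 4.81 = 0.33 V.
k_p = μ_pC_ox · (W/L) = 3.112 mA/V².
V_ov = V_SG − |V_tp| = 1.77 − 1.22 = 0.55 V.
Since V_SD = 0.33 V < V_ov = 0.55 V, the device is in the triode region.
I_D = k_p [V_ov · V_SD − ½ V_SD²] = 3.112 × [0.55 × 0.33 − 0.5 × 0.33²] = 0.395 mA.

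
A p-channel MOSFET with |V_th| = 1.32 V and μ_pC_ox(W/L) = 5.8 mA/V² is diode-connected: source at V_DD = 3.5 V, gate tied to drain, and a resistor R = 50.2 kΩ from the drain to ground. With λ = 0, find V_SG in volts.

V_SG = 1.44 V

With gate tied to drain, V_SG = V_SD ≥ V_SG − |V_th|, so the device is in saturation.
KCL at the drain: ½ k_p (V_SG − |V_th|)² = (V_DD − V_SG)/R.
Let x = V_SG − 1.32. Then 146 x² + x − 2.18 = 0, giving x = 0.119 V (positive root), so V_SG = 1.44 V.
I_D = (V_DD − V_SG)/R = (3.5 − 1.44) / 50.2 = 0.0411 mA.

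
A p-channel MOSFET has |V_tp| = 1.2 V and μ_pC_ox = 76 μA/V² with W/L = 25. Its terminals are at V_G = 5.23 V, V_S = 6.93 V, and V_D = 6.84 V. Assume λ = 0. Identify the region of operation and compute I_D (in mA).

Triode; I_D = 0.0778 mA

V_SG = V_S − V_G = 6.93 − 5.23 = 1.7 V; V_SD = V_S − V_D = 6.93 − 6.84 = 0.09 V.
k_p = μ_pC_ox · (W/L) = 1.9 mA/V².
V_ov = V_SG − |V_tp| = 1.7 − 1.2 = 0.5 V.
Since V_SD = 0.09 V < V_ov = 0.5 V, the device is in the triode region.
I_D = k_p [V_ov · V_SD − ½ V_SD²] = 1.9 × [0.5 × 0.09 − 0.5 × 0.09²] = 0.0778 mA.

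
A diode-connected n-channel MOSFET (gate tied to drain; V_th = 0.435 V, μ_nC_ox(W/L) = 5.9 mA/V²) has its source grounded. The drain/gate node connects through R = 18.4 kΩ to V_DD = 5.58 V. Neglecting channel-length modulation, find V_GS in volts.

With gate tied to drain, V_GS = V_DS ≥ V_GS − V_th, so the device is in saturation.
KCL at the drain: ½ k_n (V_GS − V_th)² = (V_DD − V_GS)/R.
Let x = V_GS − 0.435. Then 54.3 x² + x − 5.145 = 0, giving x = 0.299 V (positive root), so V_GS = 0.734 V.
I_D = (V_DD − V_GS)/R = (5.58 − 0.734) / 18.4 = 0.263 mA.

V_GS = 0.734 V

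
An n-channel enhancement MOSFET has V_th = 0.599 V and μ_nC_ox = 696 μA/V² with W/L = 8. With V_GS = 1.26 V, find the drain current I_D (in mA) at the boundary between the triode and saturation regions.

I_D = 1.22 mA

At the boundary V_DS = V_ov = V_GS − V_th = 1.26 − 0.599 = 0.661 V.
k_n = μ_nC_ox · (W/L) = 5.568 mA/V².
I_D = ½ k_n V_ov² = 0.5 × 5.568 × 0.661² = 1.22 mA.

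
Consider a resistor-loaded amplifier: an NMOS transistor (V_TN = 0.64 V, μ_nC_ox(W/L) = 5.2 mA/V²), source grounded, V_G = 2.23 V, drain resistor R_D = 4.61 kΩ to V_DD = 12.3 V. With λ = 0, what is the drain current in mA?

I_D = 2.59 mA

V_GS = V_G = 2.23 V, so V_ov = 2.23 − 0.64 = 1.59 V.
Assume saturation: I_D = ½ k_n V_ov² = 0.5 × 5.2 × 1.59² = 6.57 mA, giving V_DS = V_DD − I_D R_D = 12.3 − 6.57 × 4.61 = -18 V.
But -18 V < V_ov = 1.59 V, so the device is actually in triode.
In triode I_D = k_n[V_ov V_DS − ½ V_DS²] and I_D = (V_DD − V_DS)/R_D. Equating: 12 V_DS² − 39.12 V_DS + 12.3 = 0, giving V_DS = 0.353 V (the root below V_ov).
I_D = (12.3 − 0.353) / 4.61 = 2.59 mA.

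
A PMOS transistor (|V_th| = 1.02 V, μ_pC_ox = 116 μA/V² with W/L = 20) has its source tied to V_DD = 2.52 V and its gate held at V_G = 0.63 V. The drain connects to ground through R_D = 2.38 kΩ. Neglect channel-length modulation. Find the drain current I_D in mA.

V_SG = V_DD − V_G = 2.52 − 0.63 = 1.89 V, so V_ov = 1.89 − 1.02 = 0.87 V.
k_p = μ_pC_ox · (W/L) = 2.32 mA/V².
Assume saturation: I_D = ½ k_p V_ov² = 0.5 × 2.32 × 0.87² = 0.878 mA, giving V_SD = V_DD − I_D R_D = 2.52 − 0.878 × 2.38 = 0.43 V.
But 0.43 V < V_ov = 0.87 V, so the device is actually in triode.
In triode I_D = k_p[V_ov V_SD − ½ V_SD²] and I_D = (V_DD − V_SD)/R_D. Equating: 2.76 V_SD² − 5.804 V_SD + 2.52 = 0, giving V_SD = 0.613 V (the root below V_ov).
I_D = (2.52 − 0.613) / 2.38 = 0.801 mA.

I_D = 0.801 mA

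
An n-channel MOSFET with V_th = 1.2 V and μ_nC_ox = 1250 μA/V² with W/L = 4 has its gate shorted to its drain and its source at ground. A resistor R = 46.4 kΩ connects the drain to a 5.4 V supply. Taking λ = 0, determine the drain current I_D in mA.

I_D = 0.0865 mA

With gate tied to drain, V_GS = V_DS ≥ V_GS − V_th, so the device is in saturation.
k_n = μ_nC_ox · (W/L) = 5 mA/V².
KCL at the drain: ½ k_n (V_GS − V_th)² = (V_DD − V_GS)/R.
Let x = V_GS − 1.2. Then 116 x² + x − 4.2 = 0, giving x = 0.186 V (positive root), so V_GS = 1.39 V.
I_D = (V_DD − V_GS)/R = (5.4 − 1.39) / 46.4 = 0.0865 mA.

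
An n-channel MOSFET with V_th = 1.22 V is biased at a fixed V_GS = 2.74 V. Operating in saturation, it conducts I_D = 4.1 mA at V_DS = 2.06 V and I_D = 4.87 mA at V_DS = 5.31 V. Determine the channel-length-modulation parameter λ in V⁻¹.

λ = 0.0656 V⁻¹

With V_GS fixed, I_D ∝ (1 + λ V_DS) in saturation, so I_D2/I_D1 = (1 + λ V_DS2)/(1 + λ V_DS1).
4.87/4.1 = 1.188 = (1 + 5.31 λ)/(1 + 2.06 λ).
Solving: λ (I_D1 V_DS2 − I_D2 V_DS1) = I_D2 − I_D1, so λ = (4.87 − 4.1) / (4.1 × 5.31 − 4.87 × 2.06) = 0.77 / 11.7 = 0.0656 V⁻¹.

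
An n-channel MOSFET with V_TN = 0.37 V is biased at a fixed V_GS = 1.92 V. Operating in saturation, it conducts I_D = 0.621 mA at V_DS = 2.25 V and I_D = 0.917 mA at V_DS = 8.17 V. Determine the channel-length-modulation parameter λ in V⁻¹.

λ = 0.0983 V⁻¹

With V_GS fixed, I_D ∝ (1 + λ V_DS) in saturation, so I_D2/I_D1 = (1 + λ V_DS2)/(1 + λ V_DS1).
0.917/0.621 = 1.477 = (1 + 8.17 λ)/(1 + 2.25 λ).
Solving: λ (I_D1 V_DS2 − I_D2 V_DS1) = I_D2 − I_D1, so λ = (0.917 − 0.621) / (0.621 × 8.17 − 0.917 × 2.25) = 0.296 / 3.01 = 0.0983 V⁻¹.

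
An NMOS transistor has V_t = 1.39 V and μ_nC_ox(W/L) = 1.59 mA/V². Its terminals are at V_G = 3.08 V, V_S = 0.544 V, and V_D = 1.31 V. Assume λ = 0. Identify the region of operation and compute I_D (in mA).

V_GS = V_G − V_S = 3.08 − 0.544 = 2.54 V; V_DS = V_D − V_S = 1.31 − 0.544 = 0.766 V.
V_ov = V_GS − V_t = 2.54 − 1.39 = 1.15 V.
Since V_DS = 0.766 V < V_ov = 1.15 V, the device is in the triode region.
I_D = k_n [V_ov · V_DS − ½ V_DS²] = 1.59 × [1.15 × 0.766 − 0.5 × 0.766²] = 0.929 mA.

Triode; I_D = 0.929 mA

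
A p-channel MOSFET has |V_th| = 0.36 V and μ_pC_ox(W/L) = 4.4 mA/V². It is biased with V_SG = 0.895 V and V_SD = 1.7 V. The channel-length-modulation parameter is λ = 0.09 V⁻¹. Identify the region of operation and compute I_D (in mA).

Saturation; I_D = 0.726 mA

V_ov = V_SG − |V_th| = 0.895 − 0.36 = 0.535 V.
Since V_SD = 1.7 V ≥ V_ov = 0.535 V, the device is in saturation.
I_D = ½ k_p V_ov² (1 + λ V_SD) = 0.5 × 4.4 × 0.535² × (1 + 0.09 × 1.7) = 0.726 mA.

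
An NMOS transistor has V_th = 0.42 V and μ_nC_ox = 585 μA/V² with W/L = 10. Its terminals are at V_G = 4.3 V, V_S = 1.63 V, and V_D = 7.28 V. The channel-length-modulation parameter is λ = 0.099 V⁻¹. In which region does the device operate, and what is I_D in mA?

Saturation; I_D = 23.1 mA

V_GS = V_G − V_S = 4.3 − 1.63 = 2.67 V; V_DS = V_D − V_S = 7.28 − 1.63 = 5.65 V.
k_n = μ_nC_ox · (W/L) = 5.85 mA/V².
V_ov = V_GS − V_th = 2.67 − 0.42 = 2.25 V.
Since V_DS = 5.65 V ≥ V_ov = 2.25 V, the device is in saturation.
I_D = ½ k_n V_ov² (1 + λ V_DS) = 0.5 × 5.85 × 2.25² × (1 + 0.099 × 5.65) = 23.1 mA.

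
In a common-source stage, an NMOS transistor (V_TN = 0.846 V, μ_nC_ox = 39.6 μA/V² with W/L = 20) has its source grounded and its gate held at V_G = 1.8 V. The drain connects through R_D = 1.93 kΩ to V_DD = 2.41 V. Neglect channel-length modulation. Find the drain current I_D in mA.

I_D = 0.360 mA

V_GS = V_G = 1.8 V, so V_ov = 1.8 − 0.846 = 0.954 V.
k_n = μ_nC_ox · (W/L) = 0.792 mA/V².
Assume saturation: I_D = ½ k_n V_ov² = 0.5 × 0.792 × 0.954² = 0.36 mA, giving V_DS = V_DD − I_D R_D = 2.41 − 0.36 × 1.93 = 1.71 V.
V_DS = 1.71 V ≥ V_ov = 0.954 V, confirming saturation.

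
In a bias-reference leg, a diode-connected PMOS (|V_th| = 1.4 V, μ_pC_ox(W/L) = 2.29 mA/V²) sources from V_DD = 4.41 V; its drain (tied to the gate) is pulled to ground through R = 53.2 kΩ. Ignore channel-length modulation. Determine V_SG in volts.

With gate tied to drain, V_SG = V_SD ≥ V_SG − |V_th|, so the device is in saturation.
KCL at the drain: ½ k_p (V_SG − |V_th|)² = (V_DD − V_SG)/R.
Let x = V_SG − 1.4. Then 60.9 x² + x − 3.01 = 0, giving x = 0.214 V (positive root), so V_SG = 1.61 V.
I_D = (V_DD − V_SG)/R = (4.41 − 1.61) / 53.2 = 0.0526 mA.

V_SG = 1.61 V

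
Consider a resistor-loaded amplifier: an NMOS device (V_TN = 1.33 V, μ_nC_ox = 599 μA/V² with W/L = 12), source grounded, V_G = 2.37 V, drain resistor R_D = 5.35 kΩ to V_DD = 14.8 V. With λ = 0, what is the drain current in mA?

I_D = 2.68 mA

V_GS = V_G = 2.37 V, so V_ov = 2.37 − 1.33 = 1.04 V.
k_n = μ_nC_ox · (W/L) = 7.188 mA/V².
Assume saturation: I_D = ½ k_n V_ov² = 0.5 × 7.188 × 1.04² = 3.89 mA, giving V_DS = V_DD − I_D R_D = 14.8 − 3.89 × 5.35 = -6 V.
But -6 V < V_ov = 1.04 V, so the device is actually in triode.
In triode I_D = k_n[V_ov V_DS − ½ V_DS²] and I_D = (V_DD − V_DS)/R_D. Equating: 19.2 V_DS² − 40.99 V_DS + 14.8 = 0, giving V_DS = 0.46 V (the root below V_ov).
I_D = (14.8 − 0.46) / 5.35 = 2.68 mA.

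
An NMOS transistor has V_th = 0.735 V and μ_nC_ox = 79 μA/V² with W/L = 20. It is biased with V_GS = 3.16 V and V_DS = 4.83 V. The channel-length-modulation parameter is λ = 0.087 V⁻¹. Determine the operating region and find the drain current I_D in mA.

k_n = μ_nC_ox · (W/L) = 1.58 mA/V².
V_ov = V_GS − V_th = 3.16 − 0.735 = 2.43 V.
Since V_DS = 4.83 V ≥ V_ov = 2.43 V, the device is in saturation.
I_D = ½ k_n V_ov² (1 + λ V_DS) = 0.5 × 1.58 × 2.43² × (1 + 0.087 × 4.83) = 6.6 mA.

Saturation; I_D = 6.60 mA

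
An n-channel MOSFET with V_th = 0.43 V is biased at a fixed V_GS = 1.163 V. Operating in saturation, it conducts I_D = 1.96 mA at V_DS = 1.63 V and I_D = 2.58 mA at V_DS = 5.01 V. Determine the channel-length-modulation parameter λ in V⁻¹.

λ = 0.110 V⁻¹

With V_GS fixed, I_D ∝ (1 + λ V_DS) in saturation, so I_D2/I_D1 = (1 + λ V_DS2)/(1 + λ V_DS1).
2.58/1.96 = 1.316 = (1 + 5.01 λ)/(1 + 1.63 λ).
Solving: λ (I_D1 V_DS2 − I_D2 V_DS1) = I_D2 − I_D1, so λ = (2.58 − 1.96) / (1.96 × 5.01 − 2.58 × 1.63) = 0.62 / 5.61 = 0.11 V⁻¹.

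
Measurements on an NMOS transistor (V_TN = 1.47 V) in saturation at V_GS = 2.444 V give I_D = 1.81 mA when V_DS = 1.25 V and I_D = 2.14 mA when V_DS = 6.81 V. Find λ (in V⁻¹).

With V_GS fixed, I_D ∝ (1 + λ V_DS) in saturation, so I_D2/I_D1 = (1 + λ V_DS2)/(1 + λ V_DS1).
2.14/1.81 = 1.182 = (1 + 6.81 λ)/(1 + 1.25 λ).
Solving: λ (I_D1 V_DS2 − I_D2 V_DS1) = I_D2 − I_D1, so λ = (2.14 − 1.81) / (1.81 × 6.81 − 2.14 × 1.25) = 0.33 / 9.65 = 0.0342 V⁻¹.

λ = 0.0342 V⁻¹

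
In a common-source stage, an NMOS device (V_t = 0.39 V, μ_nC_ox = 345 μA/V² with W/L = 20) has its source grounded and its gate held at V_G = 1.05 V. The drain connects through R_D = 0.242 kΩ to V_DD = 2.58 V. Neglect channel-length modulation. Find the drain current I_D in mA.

V_GS = V_G = 1.05 V, so V_ov = 1.05 − 0.39 = 0.66 V.
k_n = μ_nC_ox · (W/L) = 6.9 mA/V².
Assume saturation: I_D = ½ k_n V_ov² = 0.5 × 6.9 × 0.66² = 1.5 mA, giving V_DS = V_DD − I_D R_D = 2.58 − 1.5 × 0.242 = 2.22 V.
V_DS = 2.22 V ≥ V_ov = 0.66 V, confirming saturation.

I_D = 1.50 mA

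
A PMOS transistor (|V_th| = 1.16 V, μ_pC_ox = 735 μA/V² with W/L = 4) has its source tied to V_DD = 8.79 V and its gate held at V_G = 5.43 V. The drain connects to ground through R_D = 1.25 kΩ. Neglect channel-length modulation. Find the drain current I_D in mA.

V_SG = V_DD − V_G = 8.79 − 5.43 = 3.36 V, so V_ov = 3.36 − 1.16 = 2.2 V.
k_p = μ_pC_ox · (W/L) = 2.94 mA/V².
Assume saturation: I_D = ½ k_p V_ov² = 0.5 × 2.94 × 2.2² = 7.11 mA, giving V_SD = V_DD − I_D R_D = 8.79 − 7.11 × 1.25 = -0.103 V.
But -0.103 V < V_ov = 2.2 V, so the device is actually in triode.
In triode I_D = k_p[V_ov V_SD − ½ V_SD²] and I_D = (V_DD − V_SD)/R_D. Equating: 1.84 V_SD² − 9.085 V_SD + 8.79 = 0, giving V_SD = 1.32 V (the root below V_ov).
I_D = (8.79 − 1.32) / 1.25 = 5.98 mA.

I_D = 5.98 mA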